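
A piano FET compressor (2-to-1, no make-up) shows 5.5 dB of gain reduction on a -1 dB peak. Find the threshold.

Input is 11 dB above T (since output overshoot × R = input overshoot: (-6.5 − T)·2 = -1 − T gives T = -12 dB).
Check: -12 + (-1 − (-12))/2 = -12 + 5.5 = -6.5 dB. ✓

-12 dB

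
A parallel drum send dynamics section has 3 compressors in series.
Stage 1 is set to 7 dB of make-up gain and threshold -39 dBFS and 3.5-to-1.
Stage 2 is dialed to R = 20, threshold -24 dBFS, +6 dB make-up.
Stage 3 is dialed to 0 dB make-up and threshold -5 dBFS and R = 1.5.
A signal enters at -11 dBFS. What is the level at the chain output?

Stage 1: -11 dBFS is 28 dB over -39 dBFS; at 3.5:1 that becomes 8 dB over, giving -31 dBFS; +7 dB make-up → -24 dBFS.
Stage 2: -24 dBFS is at or below the -24 dBFS threshold — no compression; make-up brings it to -18 dBFS.
Stage 3: below threshold (-18 ≤ -5); passes unchanged; output -18 dBFS.

-18 dBFS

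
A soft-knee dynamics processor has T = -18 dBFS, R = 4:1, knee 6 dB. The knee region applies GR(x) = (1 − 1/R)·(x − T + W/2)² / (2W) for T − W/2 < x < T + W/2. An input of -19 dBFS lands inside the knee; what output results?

x − T + W/2 = -19 − (-18) + 3 = 2.
GR = (1 − 1/4) × 2² / 12 = 0.75 × 4 / 12 = 0.25 dB.
Output = -19 − 0.25 = -19.25 dBFS.

-19.25 dBFS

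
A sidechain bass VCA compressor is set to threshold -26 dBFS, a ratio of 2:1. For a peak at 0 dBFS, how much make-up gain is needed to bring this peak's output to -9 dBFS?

The peak compresses to -26 + 26/2 = -13 dBFS.
To reach -9 dBFS requires -9 − (-13) = 4 dB of make-up.

4 dB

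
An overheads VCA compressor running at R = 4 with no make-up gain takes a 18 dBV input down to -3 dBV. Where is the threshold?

-10 dBV

Input is 28 dB above T (since output overshoot × R = input overshoot: (-3 − T)·4 = 18 − T gives T = -10 dBV).
Check: -10 + (18 − (-10))/4 = -10 + 7 = -3 dBV. ✓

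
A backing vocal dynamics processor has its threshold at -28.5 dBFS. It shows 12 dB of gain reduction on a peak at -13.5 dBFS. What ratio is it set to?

Input overshoot = -13.5 − (-28.5) = 15 dB.
Output overshoot = 15 − 12 = 3 dB.
Ratio = input overshoot / output overshoot = 15 / 3 = 5.

5:1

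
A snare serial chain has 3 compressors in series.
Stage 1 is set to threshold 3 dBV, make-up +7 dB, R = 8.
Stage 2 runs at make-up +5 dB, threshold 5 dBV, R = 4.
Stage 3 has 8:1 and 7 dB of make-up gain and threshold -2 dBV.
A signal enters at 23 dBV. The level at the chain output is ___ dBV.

Stage 1: 23 dBV is 20 dB over 3 dBV; at 8:1 that becomes 2.5 dB over, giving 5.5 dBV; +7 dB make-up → 12.5 dBV.
Stage 2: overshoot 7.5 dB → 7.5/4 = 1.875 dB → 6.875 dBV; +5 dB make-up → 11.875 dBV.
Stage 3: 11.875 dBV is 13.875 dB over -2 dBV; at 8:1 that becomes 1.734375 dB over, giving -0.265625 dBV; +7 dB make-up → 6.734375 dBV.

6.734375 dBV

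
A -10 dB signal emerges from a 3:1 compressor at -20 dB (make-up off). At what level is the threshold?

Gain reduction = -10 − (-20) = 10 dB; output overshoot = GR / (R − 1) = 10 / 2 = 5 dB.
Threshold = output − output overshoot = -20 − 5 = -25 dB.

-25 dB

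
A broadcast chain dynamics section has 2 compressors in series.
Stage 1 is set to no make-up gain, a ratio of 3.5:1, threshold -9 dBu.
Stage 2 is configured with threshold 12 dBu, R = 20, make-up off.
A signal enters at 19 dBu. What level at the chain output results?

-1 dBu

Stage 1: 28 dB above -9 dBu, reduced 3.5:1 to 8 dB above → -1 dBu.
Stage 2: -1 dBu is at or below the 12 dBu threshold — no compression; output -1 dBu.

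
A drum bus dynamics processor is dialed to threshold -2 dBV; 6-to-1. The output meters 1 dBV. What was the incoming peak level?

16 dBV

Post-compression overshoot = 1 − (-2) = 3 dB.
Input overshoot = R × output overshoot = 18 dB → input = -2 + 18 = 16 dBV.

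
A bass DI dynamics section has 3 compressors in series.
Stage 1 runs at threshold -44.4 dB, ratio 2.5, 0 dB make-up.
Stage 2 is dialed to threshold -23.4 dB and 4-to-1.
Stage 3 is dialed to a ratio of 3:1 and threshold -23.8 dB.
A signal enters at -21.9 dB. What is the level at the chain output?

Stage 1: overshoot 22.5 dB → 22.5/2.5 = 9 dB → -35.4 dB.
Stage 2: -35.4 dB ≤ -23.4 dB, so stage 2 doesn't engage; output -35.4 dB.
Stage 3: below threshold (-35.4 ≤ -23.8); passes unchanged; output -35.4 dB.

-35.4 dB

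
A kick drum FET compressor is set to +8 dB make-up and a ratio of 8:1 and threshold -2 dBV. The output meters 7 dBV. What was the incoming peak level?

Stripping the +8 dB make-up gives -1 dBV at the gain stage.
Post-compression overshoot = -1 − (-2) = 1 dB.
Input overshoot = R × output overshoot = 8 dB → input = -2 + 8 = 6 dBV.

6 dBV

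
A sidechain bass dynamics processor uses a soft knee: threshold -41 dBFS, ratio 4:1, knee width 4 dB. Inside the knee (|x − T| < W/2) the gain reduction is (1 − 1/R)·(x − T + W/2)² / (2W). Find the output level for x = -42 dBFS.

x − T + W/2 = -42 − (-41) + 2 = 1.
GR = (1 − 1/4) × 1² / 8 = 0.75 × 1 / 8 = 0.09375 dB.
Output = -42 − 0.09375 = -42.09375 dBFS.

-42.09375 dBFS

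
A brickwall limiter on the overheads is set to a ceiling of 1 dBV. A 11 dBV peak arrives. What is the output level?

The limiter clamps the peak to its 1 dBV ceiling.

1 dBV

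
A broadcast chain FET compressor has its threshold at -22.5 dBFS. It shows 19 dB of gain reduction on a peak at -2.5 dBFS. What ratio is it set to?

20:1

Input overshoot = -2.5 − (-22.5) = 20 dB.
Output overshoot = 20 − 19 = 1 dB.
Ratio = input overshoot / output overshoot = 20 / 1 = 20.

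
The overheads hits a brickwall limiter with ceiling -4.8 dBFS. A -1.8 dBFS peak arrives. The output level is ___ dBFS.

-4.8 dBFS

At ∞:1, everything above -4.8 dBFS is held at the ceiling.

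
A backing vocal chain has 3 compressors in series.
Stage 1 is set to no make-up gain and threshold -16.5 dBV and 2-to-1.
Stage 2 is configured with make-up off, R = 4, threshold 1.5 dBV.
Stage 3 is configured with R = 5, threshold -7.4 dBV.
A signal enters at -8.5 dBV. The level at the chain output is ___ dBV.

Stage 1: -8.5 dBV is 8 dB over -16.5 dBV; at 2:1 that becomes 4 dB over, giving -12.5 dBV.
Stage 2: below threshold (-12.5 ≤ 1.5); passes unchanged; output -12.5 dBV.
Stage 3: below threshold (-12.5 ≤ -7.4); passes unchanged; output -12.5 dBV.

-12.5 dBV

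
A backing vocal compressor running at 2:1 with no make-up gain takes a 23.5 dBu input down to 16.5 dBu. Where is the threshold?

9.5 dBu

Gain reduction = 23.5 − 16.5 = 7 dB; output overshoot = GR / (R − 1) = 7 / 1 = 7 dB.
Threshold = output − output overshoot = 16.5 − 7 = 9.5 dBu.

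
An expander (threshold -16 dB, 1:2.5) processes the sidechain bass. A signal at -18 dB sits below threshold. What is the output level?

-21 dB

Undershoot = (-16) − (-18) = 2 dB.
At 1:2.5, that expands to 5 dB under threshold.
Output = -16 − 5 = -21 dB.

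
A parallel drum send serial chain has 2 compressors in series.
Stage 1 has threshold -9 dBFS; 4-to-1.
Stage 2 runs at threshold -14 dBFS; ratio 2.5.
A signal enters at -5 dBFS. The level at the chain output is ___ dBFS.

-11.6 dBFS

Stage 1: overshoot 4 dB → 4/4 = 1 dB → -8 dBFS.
Stage 2: -8 dBFS is 6 dB over -14 dBFS; at 2.5:1 that becomes 2.4 dB over, giving -11.6 dBFS.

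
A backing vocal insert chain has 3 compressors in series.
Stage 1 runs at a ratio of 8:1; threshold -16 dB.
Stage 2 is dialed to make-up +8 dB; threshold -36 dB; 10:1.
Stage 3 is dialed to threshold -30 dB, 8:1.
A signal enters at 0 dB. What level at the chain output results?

-29.475 dB

Stage 1: overshoot 16 dB → 16/8 = 2 dB → -14 dB.
Stage 2: overshoot 22 dB → 22/10 = 2.2 dB → -33.8 dB; +8 dB make-up → -25.8 dB.
Stage 3: overshoot 4.2 dB → 4.2/8 = 0.525 dB → -29.475 dB.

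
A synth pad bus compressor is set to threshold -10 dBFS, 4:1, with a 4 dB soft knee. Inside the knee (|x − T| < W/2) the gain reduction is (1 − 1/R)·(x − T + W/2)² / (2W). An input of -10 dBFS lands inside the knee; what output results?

-10.375 dBFS

x − T + W/2 = -10 − (-10) + 2 = 2.
GR = (1 − 1/4) × 2² / 8 = 0.75 × 4 / 8 = 0.375 dB.
Output = -10 − 0.375 = -10.375 dBFS.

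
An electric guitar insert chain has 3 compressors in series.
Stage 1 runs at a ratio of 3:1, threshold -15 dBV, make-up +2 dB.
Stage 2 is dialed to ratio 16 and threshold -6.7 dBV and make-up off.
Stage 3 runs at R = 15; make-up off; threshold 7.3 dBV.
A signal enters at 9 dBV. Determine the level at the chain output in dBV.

-6.59375 dBV

Stage 1: overshoot 24 dB → 24/3 = 8 dB → -7 dBV; +2 dB make-up → -5 dBV.
Stage 2: overshoot 1.7 dB → 1.7/16 = 0.10625 dB → -6.59375 dBV.
Stage 3: -6.59375 dBV is at or below the 7.3 dBV threshold — no compression; output -6.59375 dBV.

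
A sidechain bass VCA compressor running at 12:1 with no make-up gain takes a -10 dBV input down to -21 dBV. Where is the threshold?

Input is 12 dB above T (since output overshoot × R = input overshoot: (-21 − T)·12 = -10 − T gives T = -22 dBV).
Check: -22 + (-10 − (-22))/12 = -22 + 1 = -21 dBV. ✓

-22 dBV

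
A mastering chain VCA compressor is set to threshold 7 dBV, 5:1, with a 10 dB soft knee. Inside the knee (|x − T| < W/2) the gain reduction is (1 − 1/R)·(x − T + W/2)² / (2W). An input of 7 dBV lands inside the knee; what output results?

6 dBV

x − T + W/2 = 7 − 7 + 5 = 5.
GR = (1 − 1/5) × 5² / 20 = 0.8 × 25 / 20 = 1 dB.
Output = 7 − 1 = 6 dBV.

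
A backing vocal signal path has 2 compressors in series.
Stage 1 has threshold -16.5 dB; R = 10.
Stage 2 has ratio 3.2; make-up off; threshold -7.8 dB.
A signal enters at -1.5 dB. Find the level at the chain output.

-15 dB

Stage 1: 15 dB above -16.5 dB, reduced 10:1 to 1.5 dB above → -15 dB.
Stage 2: below threshold (-15 ≤ -7.8); passes unchanged; output -15 dB.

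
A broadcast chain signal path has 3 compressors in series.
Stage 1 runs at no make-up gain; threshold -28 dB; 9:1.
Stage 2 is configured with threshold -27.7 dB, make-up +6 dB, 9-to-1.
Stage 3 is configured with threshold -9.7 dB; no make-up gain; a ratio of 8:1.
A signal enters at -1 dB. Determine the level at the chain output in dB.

Stage 1: -1 dB is 27 dB over -28 dB; at 9:1 that becomes 3 dB over, giving -25 dB.
Stage 2: -25 dB is 2.7 dB over -27.7 dB; at 9:1 that becomes 0.3 dB over, giving -27.4 dB; +6 dB make-up → -21.4 dB.
Stage 3: -21.4 dB is at or below the -9.7 dB threshold — no compression; output -21.4 dB.

-21.4 dB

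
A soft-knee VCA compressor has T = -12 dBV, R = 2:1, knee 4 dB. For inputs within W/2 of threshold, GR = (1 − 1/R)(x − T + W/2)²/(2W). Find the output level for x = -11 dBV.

x − T + W/2 = -11 − (-12) + 2 = 3.
GR = (1 − 1/2) × 3² / 8 = 0.5 × 9 / 8 = 0.5625 dB.
Output = -11 − 0.5625 = -11.5625 dBV.

-11.5625 dBV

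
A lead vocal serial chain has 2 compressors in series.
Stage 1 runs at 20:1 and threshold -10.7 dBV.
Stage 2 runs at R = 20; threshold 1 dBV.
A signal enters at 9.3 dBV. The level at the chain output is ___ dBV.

Stage 1: 20 dB above -10.7 dBV, reduced 20:1 to 1 dB above → -9.7 dBV.
Stage 2: -9.7 dBV is at or below the 1 dBV threshold — no compression; output -9.7 dBV.

-9.7 dBV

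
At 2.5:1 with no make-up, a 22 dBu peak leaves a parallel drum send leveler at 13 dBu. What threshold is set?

7 dBu

Input is 15 dB above T (since output overshoot × R = input overshoot: (13 − T)·2.5 = 22 − T gives T = 7 dBu).
Check: 7 + (22 − 7)/2.5 = 7 + 6 = 13 dBu. ✓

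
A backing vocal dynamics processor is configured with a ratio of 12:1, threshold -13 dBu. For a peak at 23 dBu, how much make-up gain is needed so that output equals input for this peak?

33 dB

The peak compresses to -13 + 36/12 = -10 dBu.
To reach 23 dBu requires 23 − (-10) = 33 dB of make-up.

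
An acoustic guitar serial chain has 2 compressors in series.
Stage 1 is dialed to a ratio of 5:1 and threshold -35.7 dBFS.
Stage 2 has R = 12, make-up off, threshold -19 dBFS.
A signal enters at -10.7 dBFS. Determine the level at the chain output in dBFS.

-30.7 dBFS

Stage 1: -10.7 dBFS is 25 dB over -35.7 dBFS; at 5:1 that becomes 5 dB over, giving -30.7 dBFS.
Stage 2: below threshold (-30.7 ≤ -19); passes unchanged; output -30.7 dBFS.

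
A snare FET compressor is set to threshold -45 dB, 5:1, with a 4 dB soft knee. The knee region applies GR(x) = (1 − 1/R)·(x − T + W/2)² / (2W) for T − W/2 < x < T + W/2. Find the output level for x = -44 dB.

-44.9 dB

x − T + W/2 = -44 − (-45) + 2 = 3.
GR = (1 − 1/5) × 3² / 8 = 0.8 × 9 / 8 = 0.9 dB.
Output = -44 − 0.9 = -44.9 dB.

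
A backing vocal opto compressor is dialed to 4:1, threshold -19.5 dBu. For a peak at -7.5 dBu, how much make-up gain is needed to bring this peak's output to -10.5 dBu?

Without make-up, output = threshold + overshoot/4 = -19.5 + 3 = -16.5 dBu.
Gap to target: 6 dB.

6 dB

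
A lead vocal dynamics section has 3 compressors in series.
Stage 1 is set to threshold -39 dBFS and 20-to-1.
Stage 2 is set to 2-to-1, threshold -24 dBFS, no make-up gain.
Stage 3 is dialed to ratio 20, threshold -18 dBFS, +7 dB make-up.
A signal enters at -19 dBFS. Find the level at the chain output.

Stage 1: -19 dBFS is 20 dB over -39 dBFS; at 20:1 that becomes 1 dB over, giving -38 dBFS.
Stage 2: below threshold (-38 ≤ -24); passes unchanged; output -38 dBFS.
Stage 3: below threshold (-38 ≤ -18); passes unchanged; make-up brings it to -31 dBFS.

-31 dBFS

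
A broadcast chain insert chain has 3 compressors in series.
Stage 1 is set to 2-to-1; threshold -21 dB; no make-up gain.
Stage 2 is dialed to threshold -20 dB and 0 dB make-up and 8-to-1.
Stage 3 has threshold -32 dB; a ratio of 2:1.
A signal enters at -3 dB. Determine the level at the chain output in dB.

-25.5 dB

Stage 1: overshoot 18 dB → 18/2 = 9 dB → -12 dB.
Stage 2: 8 dB above -20 dB, reduced 8:1 to 1 dB above → -19 dB.
Stage 3: overshoot 13 dB → 13/2 = 6.5 dB → -25.5 dB.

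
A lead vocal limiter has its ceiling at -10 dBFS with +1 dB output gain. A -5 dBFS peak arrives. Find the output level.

At ∞:1, everything above -10 dBFS is held at the ceiling.
Output gain then adds 1 dB: -10 + 1 = -9 dBFS.

-9 dBFS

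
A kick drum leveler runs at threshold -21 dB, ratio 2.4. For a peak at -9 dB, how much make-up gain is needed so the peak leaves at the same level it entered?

The peak compresses to -21 + 12/2.4 = -16 dB.
To reach -9 dB requires -9 − (-16) = 7 dB of make-up.

7 dB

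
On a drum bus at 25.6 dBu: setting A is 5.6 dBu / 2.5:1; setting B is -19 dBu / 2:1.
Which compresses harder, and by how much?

A: GR = 20 − 20/2.5 = 12 dB.
B: GR = 44.6 − 44.6/2 = 22.3 dB.
Difference: 10.3 dB in favour of B.

B, by 10.3 dB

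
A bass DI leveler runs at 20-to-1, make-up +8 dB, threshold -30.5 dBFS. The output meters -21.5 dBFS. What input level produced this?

Stripping the +8 dB make-up gives -29.5 dBFS at the gain stage.
Post-compression overshoot = -29.5 − (-30.5) = 1 dB.
Input overshoot = R × output overshoot = 20 dB → input = -30.5 + 20 = -10.5 dBFS.

-10.5 dBFS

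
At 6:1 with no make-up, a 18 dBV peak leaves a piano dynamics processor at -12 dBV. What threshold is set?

-18 dBV

Let T be the threshold. Output overshoot = (input overshoot)/R, so -12 − T = (18 − T)/6.
6·(-12 − T) = 18 − T → 5·T = -72 − 18 = -90.
T = -90/5 = -18 dBV.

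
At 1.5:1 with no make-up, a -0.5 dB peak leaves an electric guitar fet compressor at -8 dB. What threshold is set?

-23 dB

Gain reduction = -0.5 − (-8) = 7.5 dB; output overshoot = GR / (R − 1) = 7.5 / 0.5 = 15 dB.
Threshold = output − output overshoot = -8 − 15 = -23 dB.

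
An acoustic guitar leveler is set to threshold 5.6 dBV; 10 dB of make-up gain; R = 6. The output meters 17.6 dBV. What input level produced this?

Remove make-up: 17.6 − 10 = 7.6 dBV.
That's 2 dB above the 5.6 dBV threshold.
Undo the ratio: input overshoot = 2 × 6 = 12 dB, giving input = 17.6 dBV.

17.6 dBV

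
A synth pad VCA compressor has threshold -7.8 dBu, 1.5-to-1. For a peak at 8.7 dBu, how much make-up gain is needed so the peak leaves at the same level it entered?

Overshoot 16.5 dB → 16.5/1.5 = 11 dB after compression, so the compressed level is -7.8 + 11 = 3.2 dBu.
Make-up = target − compressed = 8.7 − 3.2 = 5.5 dB.

5.5 dB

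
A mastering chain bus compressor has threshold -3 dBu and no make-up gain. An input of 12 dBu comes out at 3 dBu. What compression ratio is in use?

Input overshoot = 12 − (-3) = 15 dB; output overshoot = 3 − (-3) = 6 dB.
Ratio = 15 / 6 = 2.5.

2.5:1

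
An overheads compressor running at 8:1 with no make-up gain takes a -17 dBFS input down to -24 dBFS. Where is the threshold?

-25 dBFS

Input is 8 dB above T (since output overshoot × R = input overshoot: (-24 − T)·8 = -17 − T gives T = -25 dBFS).
Check: -25 + (-17 − (-25))/8 = -25 + 1 = -24 dBFS. ✓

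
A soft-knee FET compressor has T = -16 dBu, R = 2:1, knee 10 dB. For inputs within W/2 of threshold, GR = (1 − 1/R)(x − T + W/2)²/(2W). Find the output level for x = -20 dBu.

x − T + W/2 = -20 − (-16) + 5 = 1.
GR = (1 − 1/2) × 1² / 20 = 0.5 × 1 / 20 = 0.025 dB.
Output = -20 − 0.025 = -20.025 dBu.

-20.025 dBu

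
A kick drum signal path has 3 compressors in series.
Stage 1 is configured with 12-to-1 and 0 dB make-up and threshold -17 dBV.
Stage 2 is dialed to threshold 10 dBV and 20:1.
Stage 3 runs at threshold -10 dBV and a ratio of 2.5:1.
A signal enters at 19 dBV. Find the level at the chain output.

-14 dBV

Stage 1: 36 dB above -17 dBV, reduced 12:1 to 3 dB above → -14 dBV.
Stage 2: -14 dBV is at or below the 10 dBV threshold — no compression; output -14 dBV.
Stage 3: below threshold (-14 ≤ -10); passes unchanged; output -14 dBV.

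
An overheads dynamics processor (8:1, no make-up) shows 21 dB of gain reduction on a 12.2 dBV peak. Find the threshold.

Gain reduction = 12.2 − (-8.8) = 21 dB; output overshoot = GR / (R − 1) = 21 / 7 = 3 dB.
Threshold = output − output overshoot = -8.8 − 3 = -11.8 dBV.

-11.8 dBV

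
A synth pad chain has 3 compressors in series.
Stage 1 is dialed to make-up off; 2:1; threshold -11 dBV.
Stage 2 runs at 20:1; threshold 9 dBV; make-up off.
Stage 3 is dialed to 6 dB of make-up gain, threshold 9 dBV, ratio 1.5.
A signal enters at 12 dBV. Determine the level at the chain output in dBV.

Stage 1: 23 dB above -11 dBV, reduced 2:1 to 11.5 dB above → 0.5 dBV.
Stage 2: 0.5 dBV is at or below the 9 dBV threshold — no compression; output 0.5 dBV.
Stage 3: 0.5 dBV is at or below the 9 dBV threshold — no compression; make-up brings it to 6.5 dBV.

6.5 dBV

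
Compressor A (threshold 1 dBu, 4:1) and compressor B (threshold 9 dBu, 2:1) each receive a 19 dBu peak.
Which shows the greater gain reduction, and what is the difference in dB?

A: 18 dB over, compressed to 4.5 dB over, so 13.5 dB of GR.
B: 10 dB over, compressed to 5 dB over, so 5 dB of GR.
A applies 8.5 dB more gain reduction.

A, by 8.5 dB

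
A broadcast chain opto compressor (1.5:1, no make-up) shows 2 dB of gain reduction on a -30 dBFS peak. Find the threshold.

-36 dBFS

Let T be the threshold. Output overshoot = (input overshoot)/R, so -32 − T = (-30 − T)/1.5.
1.5·(-32 − T) = -30 − T → 0.5·T = -48 − (-30) = -18.
T = -18/0.5 = -36 dBFS.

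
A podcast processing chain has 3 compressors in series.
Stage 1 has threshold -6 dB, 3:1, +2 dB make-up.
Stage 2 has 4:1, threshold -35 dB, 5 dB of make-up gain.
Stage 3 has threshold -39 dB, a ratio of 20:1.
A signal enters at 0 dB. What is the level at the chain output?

Stage 1: overshoot 6 dB → 6/3 = 2 dB → -4 dB; +2 dB make-up → -2 dB.
Stage 2: -2 dB is 33 dB over -35 dB; at 4:1 that becomes 8.25 dB over, giving -26.75 dB; +5 dB make-up → -21.75 dB.
Stage 3: overshoot 17.25 dB → 17.25/20 = 0.8625 dB → -38.1375 dB.

-38.1375 dB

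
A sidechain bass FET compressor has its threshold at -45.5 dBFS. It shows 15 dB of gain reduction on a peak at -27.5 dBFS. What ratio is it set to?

6:1

Input overshoot = -27.5 − (-45.5) = 18 dB.
Output overshoot = 18 − 15 = 3 dB.
Ratio = input overshoot / output overshoot = 18 / 3 = 6.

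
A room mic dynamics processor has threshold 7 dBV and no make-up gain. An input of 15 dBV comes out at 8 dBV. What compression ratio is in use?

8:1

Input overshoot = 15 − 7 = 8 dB; output overshoot = 8 − 7 = 1 dB.
Ratio = 8 / 1 = 8.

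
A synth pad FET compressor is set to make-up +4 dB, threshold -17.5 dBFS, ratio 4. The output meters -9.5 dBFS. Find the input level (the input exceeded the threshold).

-1.5 dBFS

Remove make-up: -9.5 − 4 = -13.5 dBFS.
Post-compression overshoot = -13.5 − (-17.5) = 4 dB.
Undo the ratio: input overshoot = 4 × 4 = 16 dB, giving input = -1.5 dBFS.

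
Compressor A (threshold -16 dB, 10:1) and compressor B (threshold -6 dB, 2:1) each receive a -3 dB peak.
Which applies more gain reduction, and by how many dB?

A: GR = 13 − 13/10 = 11.7 dB.
B: GR = 3 − 3/2 = 1.5 dB.
A applies 10.2 dB more gain reduction.

A, by 10.2 dB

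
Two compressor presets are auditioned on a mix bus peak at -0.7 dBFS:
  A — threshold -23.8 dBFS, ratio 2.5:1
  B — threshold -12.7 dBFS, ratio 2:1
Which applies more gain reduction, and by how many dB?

A: 23.1 dB over, compressed to 9.24 dB over, so 13.86 dB of GR.
B: 12 dB over, compressed to 6 dB over, so 6 dB of GR.
Difference: 7.86 dB in favour of A.

A, by 7.86 dB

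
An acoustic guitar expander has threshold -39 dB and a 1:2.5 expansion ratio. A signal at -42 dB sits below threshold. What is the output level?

-46.5 dB

Undershoot = (-39) − (-42) = 3 dB.
At 1:2.5, that expands to 7.5 dB under threshold.
Output = -39 − 7.5 = -46.5 dB.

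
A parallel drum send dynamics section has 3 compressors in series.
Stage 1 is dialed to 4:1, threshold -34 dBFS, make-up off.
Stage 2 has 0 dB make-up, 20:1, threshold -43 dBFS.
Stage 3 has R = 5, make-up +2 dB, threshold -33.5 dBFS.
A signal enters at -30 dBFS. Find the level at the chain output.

Stage 1: 4 dB above -34 dBFS, reduced 4:1 to 1 dB above → -33 dBFS.
Stage 2: -33 dBFS is 10 dB over -43 dBFS; at 20:1 that becomes 0.5 dB over, giving -42.5 dBFS.
Stage 3: below threshold (-42.5 ≤ -33.5); passes unchanged; make-up brings it to -40.5 dBFS.

-40.5 dBFS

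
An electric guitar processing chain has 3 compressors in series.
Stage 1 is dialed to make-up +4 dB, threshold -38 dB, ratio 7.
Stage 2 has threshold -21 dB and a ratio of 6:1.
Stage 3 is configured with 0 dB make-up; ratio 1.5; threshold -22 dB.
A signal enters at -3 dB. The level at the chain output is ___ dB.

Stage 1: overshoot 35 dB → 35/7 = 5 dB → -33 dB; +4 dB make-up → -29 dB.
Stage 2: -29 dB is at or below the -21 dB threshold — no compression; output -29 dB.
Stage 3: -29 dB ≤ -22 dB, so stage 3 doesn't engage; output -29 dB.

-29 dB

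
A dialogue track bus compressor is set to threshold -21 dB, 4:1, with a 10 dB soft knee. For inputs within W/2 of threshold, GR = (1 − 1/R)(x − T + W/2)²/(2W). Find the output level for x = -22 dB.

x − T + W/2 = -22 − (-21) + 5 = 4.
GR = (1 − 1/4) × 4² / 20 = 0.75 × 16 / 20 = 0.6 dB.
Output = -22 − 0.6 = -22.6 dB.

-22.6 dB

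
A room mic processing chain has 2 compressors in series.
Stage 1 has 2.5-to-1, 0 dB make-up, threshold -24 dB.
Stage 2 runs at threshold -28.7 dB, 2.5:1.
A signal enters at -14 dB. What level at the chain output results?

Stage 1: overshoot 10 dB → 10/2.5 = 4 dB → -20 dB.
Stage 2: 8.7 dB above -28.7 dB, reduced 2.5:1 to 3.48 dB above → -25.22 dB.

-25.22 dB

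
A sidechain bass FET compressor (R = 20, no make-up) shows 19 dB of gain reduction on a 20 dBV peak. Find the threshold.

0 dBV

Let T be the threshold. Output overshoot = (input overshoot)/R, so 1 − T = (20 − T)/20.
20·(1 − T) = 20 − T → 19·T = 20 − 20 = 0.
T = 0/19 = 0 dBV.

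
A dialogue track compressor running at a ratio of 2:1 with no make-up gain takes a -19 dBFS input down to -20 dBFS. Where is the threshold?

-21 dBFS

Gain reduction = -19 − (-20) = 1 dB; output overshoot = GR / (R − 1) = 1 / 1 = 1 dB.
Threshold = output − output overshoot = -20 − 1 = -21 dBFS.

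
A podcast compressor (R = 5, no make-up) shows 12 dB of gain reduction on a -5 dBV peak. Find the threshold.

Gain reduction = -5 − (-17) = 12 dB; output overshoot = GR / (R − 1) = 12 / 4 = 3 dB.
Threshold = output − output overshoot = -17 − 3 = -20 dBV.

-20 dBV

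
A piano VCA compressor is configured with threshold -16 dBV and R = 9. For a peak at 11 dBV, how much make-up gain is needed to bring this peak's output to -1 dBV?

12 dB

The peak compresses to -16 + 27/9 = -13 dBV.
To reach -1 dBV requires -1 − (-13) = 12 dB of make-up.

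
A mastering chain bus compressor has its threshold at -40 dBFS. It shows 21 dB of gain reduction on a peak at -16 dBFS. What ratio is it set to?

8:1

Input overshoot = -16 − (-40) = 24 dB.
Output overshoot = 24 − 21 = 3 dB.
Ratio = input overshoot / output overshoot = 24 / 3 = 8.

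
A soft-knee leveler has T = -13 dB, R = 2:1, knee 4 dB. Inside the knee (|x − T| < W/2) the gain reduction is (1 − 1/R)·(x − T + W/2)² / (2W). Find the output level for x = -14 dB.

x − T + W/2 = -14 − (-13) + 2 = 1.
GR = (1 − 1/2) × 1² / 8 = 0.5 × 1 / 8 = 0.0625 dB.
Output = -14 − 0.0625 = -14.0625 dB.

-14.0625 dB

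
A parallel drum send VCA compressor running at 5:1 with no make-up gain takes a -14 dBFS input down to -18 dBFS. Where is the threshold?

Input is 5 dB above T (since output overshoot × R = input overshoot: (-18 − T)·5 = -14 − T gives T = -19 dBFS).
Check: -19 + (-14 − (-19))/5 = -19 + 1 = -18 dBFS. ✓

-19 dBFS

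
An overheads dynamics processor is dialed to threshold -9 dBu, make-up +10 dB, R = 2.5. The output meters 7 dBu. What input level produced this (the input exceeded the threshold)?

Before make-up, the level was 7 − 10 = -3 dBu.
Post-compression overshoot = -3 − (-9) = 6 dB.
Input overshoot = R × output overshoot = 15 dB → input = -9 + 15 = 6 dBu.

6 dBu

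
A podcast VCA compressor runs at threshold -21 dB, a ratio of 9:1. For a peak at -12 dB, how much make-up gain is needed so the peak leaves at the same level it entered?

Overshoot 9 dB → 9/9 = 1 dB after compression, so the compressed level is -21 + 1 = -20 dB.
Make-up = target − compressed = -12 − (-20) = 8 dB.

8 dB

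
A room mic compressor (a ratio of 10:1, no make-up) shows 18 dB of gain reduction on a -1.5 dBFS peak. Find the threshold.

Input is 20 dB above T (since output overshoot × R = input overshoot: (-19.5 − T)·10 = -1.5 − T gives T = -21.5 dBFS).
Check: -21.5 + (-1.5 − (-21.5))/10 = -21.5 + 2 = -19.5 dBFS. ✓

-21.5 dBFS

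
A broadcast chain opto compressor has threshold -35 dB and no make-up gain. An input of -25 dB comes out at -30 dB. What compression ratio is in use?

2:1

Input overshoot = -25 − (-35) = 10 dB; output overshoot = -30 − (-35) = 5 dB.
Ratio = 10 / 5 = 2.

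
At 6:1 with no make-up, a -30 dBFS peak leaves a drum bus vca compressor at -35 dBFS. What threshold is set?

-36 dBFS

Gain reduction = -30 − (-35) = 5 dB; output overshoot = GR / (R − 1) = 5 / 5 = 1 dB.
Threshold = output − output overshoot = -35 − 1 = -36 dBFS.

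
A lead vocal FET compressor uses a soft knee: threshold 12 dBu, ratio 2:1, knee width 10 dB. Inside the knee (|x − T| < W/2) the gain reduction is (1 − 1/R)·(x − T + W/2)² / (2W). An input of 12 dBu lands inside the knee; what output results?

x − T + W/2 = 12 − 12 + 5 = 5.
GR = (1 − 1/2) × 5² / 20 = 0.5 × 25 / 20 = 0.625 dB.
Output = 12 − 0.625 = 11.375 dBu.

11.375 dBu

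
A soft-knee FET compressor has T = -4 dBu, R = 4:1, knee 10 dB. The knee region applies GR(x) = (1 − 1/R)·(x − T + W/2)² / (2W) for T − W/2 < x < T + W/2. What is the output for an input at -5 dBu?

-5.6 dBu

x − T + W/2 = -5 − (-4) + 5 = 4.
GR = (1 − 1/4) × 4² / 20 = 0.75 × 16 / 20 = 0.6 dB.
Output = -5 − 0.6 = -5.6 dBu.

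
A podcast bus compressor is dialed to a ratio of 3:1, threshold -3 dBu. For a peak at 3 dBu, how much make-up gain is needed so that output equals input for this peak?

Overshoot 6 dB → 6/3 = 2 dB after compression, so the compressed level is -3 + 2 = -1 dBu.
Make-up = target − compressed = 3 − (-1) = 4 dB.

4 dB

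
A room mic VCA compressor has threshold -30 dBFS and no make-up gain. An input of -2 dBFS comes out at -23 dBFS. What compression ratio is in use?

Input overshoot = -2 − (-30) = 28 dB; output overshoot = -23 − (-30) = 7 dB.
Ratio = 28 / 7 = 4.

4:1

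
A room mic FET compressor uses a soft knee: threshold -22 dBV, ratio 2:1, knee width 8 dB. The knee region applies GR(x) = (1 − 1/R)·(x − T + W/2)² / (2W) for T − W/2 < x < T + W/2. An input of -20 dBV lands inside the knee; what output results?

-21.125 dBV

x − T + W/2 = -20 − (-22) + 4 = 6.
GR = (1 − 1/2) × 6² / 16 = 0.5 × 36 / 16 = 1.125 dB.
Output = -20 − 1.125 = -21.125 dBV.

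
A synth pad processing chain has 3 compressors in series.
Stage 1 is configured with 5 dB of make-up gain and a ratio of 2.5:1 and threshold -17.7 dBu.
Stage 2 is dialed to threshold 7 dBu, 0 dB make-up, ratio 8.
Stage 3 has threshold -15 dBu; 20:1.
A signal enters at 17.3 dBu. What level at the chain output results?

Stage 1: 17.3 dBu is 35 dB over -17.7 dBu; at 2.5:1 that becomes 14 dB over, giving -3.7 dBu; +5 dB make-up → 1.3 dBu.
Stage 2: 1.3 dBu ≤ 7 dBu, so stage 2 doesn't engage; output 1.3 dBu.
Stage 3: 1.3 dBu is 16.3 dB over -15 dBu; at 20:1 that becomes 0.815 dB over, giving -14.185 dBu.

-14.185 dBu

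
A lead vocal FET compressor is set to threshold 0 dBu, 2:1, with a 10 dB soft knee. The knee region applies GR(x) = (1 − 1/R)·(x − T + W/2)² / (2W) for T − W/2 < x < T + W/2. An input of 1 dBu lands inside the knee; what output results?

x − T + W/2 = 1 − 0 + 5 = 6.
GR = (1 − 1/2) × 6² / 20 = 0.5 × 36 / 20 = 0.9 dB.
Output = 1 − 0.9 = 0.1 dBu.

0.1 dBu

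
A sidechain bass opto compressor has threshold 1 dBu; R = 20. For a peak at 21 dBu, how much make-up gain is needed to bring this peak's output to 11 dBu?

9 dB

Without make-up, output = threshold + overshoot/20 = 1 + 1 = 2 dBu.
Gap to target: 9 dB.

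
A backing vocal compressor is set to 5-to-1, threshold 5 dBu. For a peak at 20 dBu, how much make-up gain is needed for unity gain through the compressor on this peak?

12 dB

The peak compresses to 5 + 15/5 = 8 dBu.
To reach 20 dBu requires 20 − 8 = 12 dB of make-up.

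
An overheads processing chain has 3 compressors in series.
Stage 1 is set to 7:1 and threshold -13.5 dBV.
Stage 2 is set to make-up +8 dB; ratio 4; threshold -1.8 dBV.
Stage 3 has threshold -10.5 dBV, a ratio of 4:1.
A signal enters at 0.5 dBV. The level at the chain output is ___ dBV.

Stage 1: overshoot 14 dB → 14/7 = 2 dB → -11.5 dBV.
Stage 2: -11.5 dBV ≤ -1.8 dBV, so stage 2 doesn't engage; make-up brings it to -3.5 dBV.
Stage 3: -3.5 dBV is 7 dB over -10.5 dBV; at 4:1 that becomes 1.75 dB over, giving -8.75 dBV.

-8.75 dBV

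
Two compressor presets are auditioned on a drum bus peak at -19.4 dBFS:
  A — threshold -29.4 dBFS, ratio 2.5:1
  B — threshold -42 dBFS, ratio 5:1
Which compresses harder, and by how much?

A: 10 dB over, compressed to 4 dB over, so 6 dB of GR.
B: 22.6 dB over, compressed to 4.52 dB over, so 18.08 dB of GR.
Difference: 12.08 dB in favour of B.

B, by 12.08 dB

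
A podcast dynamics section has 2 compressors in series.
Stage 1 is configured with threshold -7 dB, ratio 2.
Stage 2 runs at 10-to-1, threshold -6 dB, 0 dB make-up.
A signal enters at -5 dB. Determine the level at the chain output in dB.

Stage 1: -5 dB is 2 dB over -7 dB; at 2:1 that becomes 1 dB over, giving -6 dB.
Stage 2: below threshold (-6 ≤ -6); passes unchanged; output -6 dB.

-6 dB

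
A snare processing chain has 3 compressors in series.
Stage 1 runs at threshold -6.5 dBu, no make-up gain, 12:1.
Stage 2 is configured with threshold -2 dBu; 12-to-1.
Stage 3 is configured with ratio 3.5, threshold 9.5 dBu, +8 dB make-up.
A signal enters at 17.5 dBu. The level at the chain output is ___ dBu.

Stage 1: 17.5 dBu is 24 dB over -6.5 dBu; at 12:1 that becomes 2 dB over, giving -4.5 dBu.
Stage 2: -4.5 dBu is at or below the -2 dBu threshold — no compression; output -4.5 dBu.
Stage 3: below threshold (-4.5 ≤ 9.5); passes unchanged; make-up brings it to 3.5 dBu.

3.5 dBu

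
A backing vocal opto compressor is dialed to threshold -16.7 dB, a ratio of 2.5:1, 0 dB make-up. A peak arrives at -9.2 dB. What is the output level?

The input is 7.5 dB above the -16.7 dB threshold.
At 2.5:1 the overshoot is divided by 2.5, leaving 3 dB above threshold.
That puts the output at -13.7 dB.

-13.7 dB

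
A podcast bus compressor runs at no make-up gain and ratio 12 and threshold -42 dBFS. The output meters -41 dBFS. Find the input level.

-30 dBFS

Post-compression overshoot = -41 − (-42) = 1 dB.
Input overshoot = R × output overshoot = 12 dB → input = -42 + 12 = -30 dBFS.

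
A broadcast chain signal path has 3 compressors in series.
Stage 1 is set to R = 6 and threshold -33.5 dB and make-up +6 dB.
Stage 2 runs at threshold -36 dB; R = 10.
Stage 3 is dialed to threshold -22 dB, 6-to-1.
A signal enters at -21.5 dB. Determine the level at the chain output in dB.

Stage 1: overshoot 12 dB → 12/6 = 2 dB → -31.5 dB; +6 dB make-up → -25.5 dB.
Stage 2: 10.5 dB above -36 dB, reduced 10:1 to 1.05 dB above → -34.95 dB.
Stage 3: -34.95 dB is at or below the -22 dB threshold — no compression; output -34.95 dB.

-34.95 dB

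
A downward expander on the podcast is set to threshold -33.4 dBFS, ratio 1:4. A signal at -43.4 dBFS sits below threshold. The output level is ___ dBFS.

-73.4 dBFS

The input is 10 dB below the -33.4 dBFS threshold.
A 1:4 expander multiplies undershoot by 4: 10 × 4 = 40 dB below threshold.
Output = -33.4 − 40 = -73.4 dBFS.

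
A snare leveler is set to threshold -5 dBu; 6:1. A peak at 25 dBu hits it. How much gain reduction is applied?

25 dB

25 dBu exceeds the threshold by 30 dB.
A 6:1 ratio leaves 5 dB of that excess.
So the signal is attenuated by 30 − 5 = 25 dB.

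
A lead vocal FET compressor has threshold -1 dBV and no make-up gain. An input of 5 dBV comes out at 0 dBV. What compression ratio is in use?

Input overshoot = 5 − (-1) = 6 dB; output overshoot = 0 − (-1) = 1 dB.
Ratio = 6 / 1 = 6.

6:1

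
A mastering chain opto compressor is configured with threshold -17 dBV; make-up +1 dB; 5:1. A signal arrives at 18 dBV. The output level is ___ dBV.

-9 dBV

18 dBV sits 35 dB over threshold.
At 5:1 the overshoot is divided by 5, leaving 7 dB above threshold.
That puts the output at -10 dBV; make-up adds 1 dB, giving -9 dBV.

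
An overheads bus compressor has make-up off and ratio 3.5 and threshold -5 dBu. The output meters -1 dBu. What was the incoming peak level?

The compressed level sits -1 − (-5) = 4 dB over threshold.
Input overshoot = R × output overshoot = 14 dB → input = -5 + 14 = 9 dBu.

9 dBu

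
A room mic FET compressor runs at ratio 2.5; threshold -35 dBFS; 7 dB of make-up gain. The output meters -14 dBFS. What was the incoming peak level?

Remove make-up: -14 − 7 = -21 dBFS.
Post-compression overshoot = -21 − (-35) = 14 dB.
Undo the ratio: input overshoot = 14 × 2.5 = 35 dB, giving input = 0 dBFS.

0 dBFS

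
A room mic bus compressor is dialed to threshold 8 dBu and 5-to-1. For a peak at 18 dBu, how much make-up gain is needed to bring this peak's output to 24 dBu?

Overshoot 10 dB → 10/5 = 2 dB after compression, so the compressed level is 8 + 2 = 10 dBu.
Make-up = target − compressed = 24 − 10 = 14 dB.

14 dB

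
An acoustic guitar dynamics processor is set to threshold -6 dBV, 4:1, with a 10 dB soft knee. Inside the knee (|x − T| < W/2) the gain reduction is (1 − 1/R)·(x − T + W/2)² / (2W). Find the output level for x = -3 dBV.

x − T + W/2 = -3 − (-6) + 5 = 8.
GR = (1 − 1/4) × 8² / 20 = 0.75 × 64 / 20 = 2.4 dB.
Output = -3 − 2.4 = -5.4 dBV.

-5.4 dBV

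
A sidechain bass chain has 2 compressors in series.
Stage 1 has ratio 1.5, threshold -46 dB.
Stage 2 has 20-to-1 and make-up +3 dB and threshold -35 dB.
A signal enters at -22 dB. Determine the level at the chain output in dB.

-31.75 dB

Stage 1: 24 dB above -46 dB, reduced 1.5:1 to 16 dB above → -30 dB.
Stage 2: 5 dB above -35 dB, reduced 20:1 to 0.25 dB above → -34.75 dB; +3 dB make-up → -31.75 dB.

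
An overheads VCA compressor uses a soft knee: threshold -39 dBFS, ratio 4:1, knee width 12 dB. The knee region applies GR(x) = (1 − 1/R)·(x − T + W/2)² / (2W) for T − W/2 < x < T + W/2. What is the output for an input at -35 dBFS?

-38.125 dBFS

x − T + W/2 = -35 − (-39) + 6 = 10.
GR = (1 − 1/4) × 10² / 24 = 0.75 × 100 / 24 = 3.125 dB.
Output = -35 − 3.125 = -38.125 dBFS.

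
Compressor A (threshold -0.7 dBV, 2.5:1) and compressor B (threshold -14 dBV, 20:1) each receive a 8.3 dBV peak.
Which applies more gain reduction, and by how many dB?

A: GR = 9 − 9/2.5 = 5.4 dB.
B: GR = 22.3 − 22.3/20 = 21.185 dB.
B reduces 15.785 dB more.

B, by 15.785 dB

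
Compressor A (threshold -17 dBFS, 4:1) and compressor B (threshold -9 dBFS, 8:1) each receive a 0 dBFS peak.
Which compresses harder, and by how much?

A: 17 dB over, compressed to 4.25 dB over, so 12.75 dB of GR.
B: 9 dB over, compressed to 1.125 dB over, so 7.875 dB of GR.
A reduces 4.875 dB more.

A, by 4.875 dB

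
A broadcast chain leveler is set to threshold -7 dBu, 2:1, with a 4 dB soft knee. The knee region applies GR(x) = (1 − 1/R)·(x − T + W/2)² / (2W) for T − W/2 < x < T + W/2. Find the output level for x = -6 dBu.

x − T + W/2 = -6 − (-7) + 2 = 3.
GR = (1 − 1/2) × 3² / 8 = 0.5 × 9 / 8 = 0.5625 dB.
Output = -6 − 0.5625 = -6.5625 dBu.

-6.5625 dBu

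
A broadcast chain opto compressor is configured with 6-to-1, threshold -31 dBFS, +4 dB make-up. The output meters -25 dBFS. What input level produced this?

-19 dBFS

Stripping the +4 dB make-up gives -29 dBFS at the gain stage.
The compressed level sits -29 − (-31) = 2 dB over threshold.
Input overshoot = R × output overshoot = 12 dB → input = -31 + 12 = -19 dBFS.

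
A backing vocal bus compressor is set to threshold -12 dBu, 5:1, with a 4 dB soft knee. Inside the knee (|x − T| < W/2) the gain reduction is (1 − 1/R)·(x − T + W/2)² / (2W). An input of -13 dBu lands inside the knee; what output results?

-13.1 dBu

x − T + W/2 = -13 − (-12) + 2 = 1.
GR = (1 − 1/5) × 1² / 8 = 0.8 × 1 / 8 = 0.1 dB.
Output = -13 − 0.1 = -13.1 dBu.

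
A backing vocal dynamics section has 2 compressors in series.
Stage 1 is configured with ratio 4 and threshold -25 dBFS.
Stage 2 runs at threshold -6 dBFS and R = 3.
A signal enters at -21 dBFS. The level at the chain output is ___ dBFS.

Stage 1: -21 dBFS is 4 dB over -25 dBFS; at 4:1 that becomes 1 dB over, giving -24 dBFS.
Stage 2: below threshold (-24 ≤ -6); passes unchanged; output -24 dBFS.

-24 dBFS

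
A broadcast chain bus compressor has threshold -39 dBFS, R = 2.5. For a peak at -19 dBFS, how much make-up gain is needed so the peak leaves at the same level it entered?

Without make-up, output = threshold + overshoot/2.5 = -39 + 8 = -31 dBFS.
Gap to target: 12 dB.

12 dB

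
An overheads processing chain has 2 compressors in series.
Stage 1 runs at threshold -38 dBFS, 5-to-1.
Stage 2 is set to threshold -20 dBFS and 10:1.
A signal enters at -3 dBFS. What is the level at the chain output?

-31 dBFS

Stage 1: -3 dBFS is 35 dB over -38 dBFS; at 5:1 that becomes 7 dB over, giving -31 dBFS.
Stage 2: below threshold (-31 ≤ -20); passes unchanged; output -31 dBFS.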